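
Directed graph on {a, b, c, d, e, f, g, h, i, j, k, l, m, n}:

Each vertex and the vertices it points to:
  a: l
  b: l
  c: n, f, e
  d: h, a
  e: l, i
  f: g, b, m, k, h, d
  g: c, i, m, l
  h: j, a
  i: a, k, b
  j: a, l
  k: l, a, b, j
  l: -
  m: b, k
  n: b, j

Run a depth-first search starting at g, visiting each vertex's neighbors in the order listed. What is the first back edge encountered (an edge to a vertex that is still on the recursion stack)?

f->g

DFS from g (visiting each vertex's neighbors in the order listed); mark gray on enter, black on exit:
g gray
  c gray
    n gray
      b gray
        l gray
        l black
      b black
      j gray
        a gray
          a→l: l black — skip
        a black
        j→l: l black — skip
      j black
    n black
    f gray
      f→g: g is gray → back edge
First back edge: f → g.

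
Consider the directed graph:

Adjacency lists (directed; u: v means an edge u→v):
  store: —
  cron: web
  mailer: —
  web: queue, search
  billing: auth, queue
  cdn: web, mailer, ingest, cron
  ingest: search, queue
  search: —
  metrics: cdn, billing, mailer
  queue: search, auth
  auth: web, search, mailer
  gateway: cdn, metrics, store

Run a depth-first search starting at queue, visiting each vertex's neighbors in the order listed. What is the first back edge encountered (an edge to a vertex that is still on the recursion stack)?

DFS from queue (visiting each vertex's neighbors in the order listed); mark gray on enter, black on exit:
queue gray
  search gray
  search black
  auth gray
    web gray
      web→queue: queue is gray → back edge
First back edge: web → queue.

web→queue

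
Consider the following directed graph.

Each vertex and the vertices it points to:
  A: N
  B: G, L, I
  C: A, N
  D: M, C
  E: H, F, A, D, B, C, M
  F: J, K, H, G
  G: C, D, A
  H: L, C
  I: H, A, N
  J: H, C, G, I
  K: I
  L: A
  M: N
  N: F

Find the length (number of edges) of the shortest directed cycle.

For each vertex v, BFS finds the shortest path from v back to v.
The shortest such closed walk is F → J → I → N → F, length 4.

4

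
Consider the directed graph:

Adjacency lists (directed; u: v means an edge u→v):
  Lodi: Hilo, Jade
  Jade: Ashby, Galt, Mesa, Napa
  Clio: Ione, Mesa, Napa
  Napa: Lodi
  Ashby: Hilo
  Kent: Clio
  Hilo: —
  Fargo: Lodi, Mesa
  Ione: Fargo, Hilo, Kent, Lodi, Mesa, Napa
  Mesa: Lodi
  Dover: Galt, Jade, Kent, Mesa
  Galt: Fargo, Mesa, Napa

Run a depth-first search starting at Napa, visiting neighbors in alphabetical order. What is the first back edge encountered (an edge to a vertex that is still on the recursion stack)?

Fargo->Lodi

DFS from Napa (visiting neighbors in alphabetical order); mark gray on enter, black on exit:
Napa gray
  Lodi gray
    Hilo gray
    Hilo black
    Jade gray
      Ashby gray
        Ashby→Hilo: Hilo black — skip
      Ashby black
      Galt gray
        Fargo gray
          Fargo→Lodi: Lodi is gray → back edge
First back edge: Fargo → Lodi.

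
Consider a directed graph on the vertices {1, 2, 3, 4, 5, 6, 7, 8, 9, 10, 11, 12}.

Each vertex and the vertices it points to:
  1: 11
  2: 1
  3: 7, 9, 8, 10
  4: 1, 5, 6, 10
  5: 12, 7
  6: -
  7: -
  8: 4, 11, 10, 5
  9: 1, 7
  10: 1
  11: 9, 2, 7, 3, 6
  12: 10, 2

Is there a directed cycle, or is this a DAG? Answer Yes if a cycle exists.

DFS with white/gray/black marking, starting from 5:
5 gray
  12 gray
    10 gray
      1 gray
        11 gray
          9 gray
            9→1: 1 is gray → back edge
Back edge found, so a cycle exists: 1 → 11 → 9 → 1.

Yes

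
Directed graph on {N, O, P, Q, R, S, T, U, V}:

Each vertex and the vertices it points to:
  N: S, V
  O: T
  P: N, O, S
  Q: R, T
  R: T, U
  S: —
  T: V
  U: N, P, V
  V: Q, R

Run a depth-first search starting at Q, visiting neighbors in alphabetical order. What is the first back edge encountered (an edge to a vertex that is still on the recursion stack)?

V->Q

DFS from Q (visiting neighbors in alphabetical order); mark gray on enter, black on exit:
Q gray
  R gray
    T gray
      V gray
        V→Q: Q is gray → back edge
First back edge: V → Q.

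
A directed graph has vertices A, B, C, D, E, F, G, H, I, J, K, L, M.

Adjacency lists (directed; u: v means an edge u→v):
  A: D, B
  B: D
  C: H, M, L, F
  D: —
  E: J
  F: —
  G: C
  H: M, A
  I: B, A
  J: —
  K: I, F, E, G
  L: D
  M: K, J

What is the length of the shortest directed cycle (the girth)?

4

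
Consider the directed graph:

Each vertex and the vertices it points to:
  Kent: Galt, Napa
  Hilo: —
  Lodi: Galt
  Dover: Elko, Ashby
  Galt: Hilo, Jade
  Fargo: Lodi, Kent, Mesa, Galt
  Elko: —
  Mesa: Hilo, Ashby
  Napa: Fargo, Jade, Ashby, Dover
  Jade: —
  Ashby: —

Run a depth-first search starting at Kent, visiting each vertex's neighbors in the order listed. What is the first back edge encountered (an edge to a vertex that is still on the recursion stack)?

Fargo→Kent

DFS from Kent (visiting each vertex's neighbors in the order listed); mark gray on enter, black on exit:
Kent gray
  Galt gray
    Hilo gray
    Hilo black
    Jade gray
    Jade black
  Galt black
  Napa gray
    Fargo gray
      Lodi gray
        Lodi→Galt: Galt black — skip
      Lodi black
      Fargo→Kent: Kent is gray → back edge
First back edge: Fargo → Kent.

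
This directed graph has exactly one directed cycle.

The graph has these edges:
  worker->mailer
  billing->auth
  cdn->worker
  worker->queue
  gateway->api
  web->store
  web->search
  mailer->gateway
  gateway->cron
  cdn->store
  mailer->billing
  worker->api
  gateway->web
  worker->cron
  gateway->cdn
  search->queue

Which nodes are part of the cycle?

DFS with gray/black marking from mailer:
mailer gray
  gateway gray
    cron gray
    cron black
    web gray
      search gray
        queue gray
        queue black
      search black
      store gray
      store black
    web black
    cdn gray
      worker gray
        worker→queue: queue black — skip
        api gray
        api black
        worker→cron: cron black — skip
        worker→mailer: mailer is gray → back edge
Back edge closes the cycle mailer → gateway → cdn → worker → mailer; its vertices are {cdn, mailer, worker, gateway}.

cdn, mailer, worker, gateway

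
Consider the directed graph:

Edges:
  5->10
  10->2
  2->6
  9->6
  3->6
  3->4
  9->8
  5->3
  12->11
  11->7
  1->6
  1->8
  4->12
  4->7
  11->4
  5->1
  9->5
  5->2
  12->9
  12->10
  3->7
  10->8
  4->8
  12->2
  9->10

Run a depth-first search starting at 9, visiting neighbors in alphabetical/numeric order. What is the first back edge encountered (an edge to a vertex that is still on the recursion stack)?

DFS from 9 (visiting neighbors in alphabetical/numeric order); mark gray on enter, black on exit:
9 gray
  5 gray
    1 gray
      6 gray
      6 black
      8 gray
      8 black
    1 black
    2 gray
      2→6: 6 black — skip
    2 black
    3 gray
      4 gray
        7 gray
        7 black
        4→8: 8 black — skip
        12 gray
          12→2: 2 black — skip
          12→9: 9 is gray → back edge
First back edge: 12 → 9.

12→9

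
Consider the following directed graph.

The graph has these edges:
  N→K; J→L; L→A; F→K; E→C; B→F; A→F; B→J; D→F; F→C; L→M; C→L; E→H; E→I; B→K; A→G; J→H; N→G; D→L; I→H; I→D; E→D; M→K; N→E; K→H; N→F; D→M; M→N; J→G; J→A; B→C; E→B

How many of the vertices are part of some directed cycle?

11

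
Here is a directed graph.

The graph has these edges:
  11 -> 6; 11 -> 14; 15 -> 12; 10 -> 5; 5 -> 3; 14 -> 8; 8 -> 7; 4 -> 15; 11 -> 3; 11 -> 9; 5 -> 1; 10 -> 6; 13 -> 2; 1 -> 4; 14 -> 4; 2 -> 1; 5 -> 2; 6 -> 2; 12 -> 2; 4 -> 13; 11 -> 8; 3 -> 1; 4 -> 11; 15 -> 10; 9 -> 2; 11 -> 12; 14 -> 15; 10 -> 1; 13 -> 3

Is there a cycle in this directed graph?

DFS with white/gray/black marking, starting from 13:
13 gray
  2 gray
    1 gray
      4 gray
        4→13: 13 is gray → back edge
Back edge found, so a cycle exists: 13 → 2 → 1 → 4 → 13.

Yes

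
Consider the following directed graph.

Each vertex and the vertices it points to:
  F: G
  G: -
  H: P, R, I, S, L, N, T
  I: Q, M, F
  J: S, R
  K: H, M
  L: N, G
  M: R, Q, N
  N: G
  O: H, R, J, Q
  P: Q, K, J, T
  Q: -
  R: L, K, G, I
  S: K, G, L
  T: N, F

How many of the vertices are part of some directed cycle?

A vertex is on a directed cycle iff it belongs to a strongly connected component of size ≥ 2 (or has a self-loop).
The vertices on cycles are {H, I, J, K, M, P, R, S} — 8 in total.

8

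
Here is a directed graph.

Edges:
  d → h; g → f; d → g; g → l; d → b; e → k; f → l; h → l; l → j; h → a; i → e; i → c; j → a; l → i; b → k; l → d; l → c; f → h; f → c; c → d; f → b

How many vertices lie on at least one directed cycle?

A vertex is on a directed cycle iff it belongs to a strongly connected component of size ≥ 2 (or has a self-loop).
The vertices on cycles are {c, d, f, g, h, i, l} — 7 in total.

7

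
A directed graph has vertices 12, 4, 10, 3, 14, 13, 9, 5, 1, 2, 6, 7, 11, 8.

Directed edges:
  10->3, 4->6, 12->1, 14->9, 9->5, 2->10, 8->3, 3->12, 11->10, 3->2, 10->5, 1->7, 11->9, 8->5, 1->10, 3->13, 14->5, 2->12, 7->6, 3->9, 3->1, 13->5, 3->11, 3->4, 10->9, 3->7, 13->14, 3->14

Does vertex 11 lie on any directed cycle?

Yes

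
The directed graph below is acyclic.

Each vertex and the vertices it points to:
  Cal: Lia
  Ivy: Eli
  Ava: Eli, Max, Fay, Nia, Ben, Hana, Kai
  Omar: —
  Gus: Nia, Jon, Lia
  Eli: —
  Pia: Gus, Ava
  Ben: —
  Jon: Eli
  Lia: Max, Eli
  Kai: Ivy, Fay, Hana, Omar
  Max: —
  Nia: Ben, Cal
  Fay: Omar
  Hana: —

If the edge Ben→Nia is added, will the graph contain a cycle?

Adding Ben→Nia creates a cycle iff Nia can already reach Ben.
Path from Nia: Nia → Ben.
So Nia → … → Ben → Nia is a cycle.

Yes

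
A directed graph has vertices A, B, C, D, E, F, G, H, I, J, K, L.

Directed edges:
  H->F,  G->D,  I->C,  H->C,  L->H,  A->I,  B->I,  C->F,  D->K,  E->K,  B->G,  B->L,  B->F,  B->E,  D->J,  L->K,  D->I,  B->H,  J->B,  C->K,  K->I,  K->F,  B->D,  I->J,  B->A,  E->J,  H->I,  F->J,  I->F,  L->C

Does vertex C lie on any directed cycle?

Yes

C is on a cycle iff C can reach itself via ≥1 edge.
C → K → I → C — yes.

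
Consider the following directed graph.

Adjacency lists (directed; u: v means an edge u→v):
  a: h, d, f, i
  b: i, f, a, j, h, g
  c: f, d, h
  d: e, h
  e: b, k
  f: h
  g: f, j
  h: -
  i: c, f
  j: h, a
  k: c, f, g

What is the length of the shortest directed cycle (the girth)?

4

For each vertex v, BFS finds the shortest path from v back to v.
The shortest such closed walk is e → k → c → d → e, length 4.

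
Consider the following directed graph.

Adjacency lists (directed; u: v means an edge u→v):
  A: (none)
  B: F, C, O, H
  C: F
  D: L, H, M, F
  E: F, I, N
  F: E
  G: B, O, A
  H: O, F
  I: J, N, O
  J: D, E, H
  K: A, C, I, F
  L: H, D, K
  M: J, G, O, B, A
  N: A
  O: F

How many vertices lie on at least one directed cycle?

A vertex is on a directed cycle iff it belongs to a strongly connected component of size ≥ 2 (or has a self-loop).
The vertices on cycles are {B, C, D, E, F, G, H, I, J, K, L, M, O} — 13 in total.

13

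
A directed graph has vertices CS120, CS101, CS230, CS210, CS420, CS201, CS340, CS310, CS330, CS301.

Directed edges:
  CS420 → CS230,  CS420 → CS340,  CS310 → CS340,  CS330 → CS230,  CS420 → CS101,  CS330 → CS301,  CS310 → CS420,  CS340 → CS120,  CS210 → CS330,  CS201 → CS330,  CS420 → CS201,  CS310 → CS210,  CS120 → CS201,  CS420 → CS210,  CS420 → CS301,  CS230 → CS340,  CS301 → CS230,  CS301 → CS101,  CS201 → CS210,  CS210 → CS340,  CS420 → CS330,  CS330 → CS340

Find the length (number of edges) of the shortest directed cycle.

4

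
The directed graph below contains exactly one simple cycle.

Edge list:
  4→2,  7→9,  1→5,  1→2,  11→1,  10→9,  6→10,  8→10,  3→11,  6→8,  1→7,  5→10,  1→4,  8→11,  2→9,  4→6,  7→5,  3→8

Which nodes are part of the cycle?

1, 4, 6, 8, 11

DFS with gray/black marking from 11:
11 gray
  1 gray
    7 gray
      9 gray
      9 black
      5 gray
        10 gray
          10→9: 9 black — skip
        10 black
      5 black
    7 black
    1→5: 5 black — skip
    2 gray
      2→9: 9 black — skip
    2 black
    4 gray
      6 gray
        8 gray
          8→11: 11 is gray → back edge
Back edge closes the cycle 11 → 1 → 4 → 6 → 8 → 11; its vertices are {1, 4, 6, 8, 11}.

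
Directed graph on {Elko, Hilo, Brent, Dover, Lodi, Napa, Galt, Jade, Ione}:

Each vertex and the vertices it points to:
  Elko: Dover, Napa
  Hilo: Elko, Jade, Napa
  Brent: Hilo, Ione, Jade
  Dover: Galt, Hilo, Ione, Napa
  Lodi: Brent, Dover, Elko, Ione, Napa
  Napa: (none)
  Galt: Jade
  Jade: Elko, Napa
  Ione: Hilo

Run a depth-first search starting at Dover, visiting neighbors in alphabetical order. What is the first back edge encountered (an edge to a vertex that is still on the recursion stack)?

Elko->Dover

DFS from Dover (visiting neighbors in alphabetical order); mark gray on enter, black on exit:
Dover gray
  Galt gray
    Jade gray
      Elko gray
        Elko→Dover: Dover is gray → back edge
First back edge: Elko → Dover.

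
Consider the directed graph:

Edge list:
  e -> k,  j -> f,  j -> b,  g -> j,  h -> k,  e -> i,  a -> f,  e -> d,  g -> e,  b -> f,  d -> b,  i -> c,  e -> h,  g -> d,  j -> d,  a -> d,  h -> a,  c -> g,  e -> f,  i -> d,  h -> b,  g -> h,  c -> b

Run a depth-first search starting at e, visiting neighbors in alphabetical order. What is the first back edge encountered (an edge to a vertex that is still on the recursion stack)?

g→e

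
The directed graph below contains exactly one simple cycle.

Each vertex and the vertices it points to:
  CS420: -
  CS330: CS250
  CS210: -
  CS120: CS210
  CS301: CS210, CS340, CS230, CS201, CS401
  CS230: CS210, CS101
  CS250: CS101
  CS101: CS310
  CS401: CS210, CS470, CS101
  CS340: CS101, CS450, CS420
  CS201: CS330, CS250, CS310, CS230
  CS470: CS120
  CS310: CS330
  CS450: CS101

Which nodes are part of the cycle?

CS101, CS250, CS310, CS330

DFS with gray/black marking from CS330:
CS330 gray
  CS250 gray
    CS101 gray
      CS310 gray
        CS310→CS330: CS330 is gray → back edge
Back edge closes the cycle CS330 → CS250 → CS101 → CS310 → CS330; its vertices are {CS101, CS250, CS310, CS330}.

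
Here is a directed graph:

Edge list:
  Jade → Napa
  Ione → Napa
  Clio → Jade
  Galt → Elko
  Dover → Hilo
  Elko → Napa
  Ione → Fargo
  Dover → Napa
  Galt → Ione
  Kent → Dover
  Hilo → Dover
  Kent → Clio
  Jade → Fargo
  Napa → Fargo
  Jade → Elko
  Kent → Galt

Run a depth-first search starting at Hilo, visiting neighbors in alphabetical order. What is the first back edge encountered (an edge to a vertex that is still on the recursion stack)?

Dover→Hilo

DFS from Hilo (visiting neighbors in alphabetical order); mark gray on enter, black on exit:
Hilo gray
  Dover gray
    Dover→Hilo: Hilo is gray → back edge
First back edge: Dover → Hilo.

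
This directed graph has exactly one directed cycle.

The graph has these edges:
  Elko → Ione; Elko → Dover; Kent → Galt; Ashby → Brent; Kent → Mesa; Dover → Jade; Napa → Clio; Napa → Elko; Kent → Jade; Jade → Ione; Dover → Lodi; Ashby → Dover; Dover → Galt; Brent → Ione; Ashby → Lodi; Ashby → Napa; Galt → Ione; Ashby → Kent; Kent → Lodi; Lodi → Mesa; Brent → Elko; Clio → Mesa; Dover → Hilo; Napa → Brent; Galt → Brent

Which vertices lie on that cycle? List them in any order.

Elko, Galt, Brent, Dover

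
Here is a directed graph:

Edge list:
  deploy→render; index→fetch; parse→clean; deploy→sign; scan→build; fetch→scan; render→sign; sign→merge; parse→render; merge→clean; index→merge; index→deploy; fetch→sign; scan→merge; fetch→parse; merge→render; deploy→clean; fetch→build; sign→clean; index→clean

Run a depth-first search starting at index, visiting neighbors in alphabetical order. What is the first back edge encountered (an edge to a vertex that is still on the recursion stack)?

DFS from index (visiting neighbors in alphabetical order); mark gray on enter, black on exit:
index gray
  clean gray
  clean black
  deploy gray
    deploy→clean: clean black — skip
    render gray
      sign gray
        sign→clean: clean black — skip
        merge gray
          merge→clean: clean black — skip
          merge→render: render is gray → back edge
First back edge: merge → render.

merge→render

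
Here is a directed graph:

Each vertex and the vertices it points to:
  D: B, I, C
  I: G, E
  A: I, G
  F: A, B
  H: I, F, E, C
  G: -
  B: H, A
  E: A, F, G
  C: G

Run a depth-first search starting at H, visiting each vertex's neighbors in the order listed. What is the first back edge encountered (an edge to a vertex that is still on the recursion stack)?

DFS from H (visiting each vertex's neighbors in the order listed); mark gray on enter, black on exit:
H gray
  I gray
    G gray
    G black
    E gray
      A gray
        A→I: I is gray → back edge
First back edge: A → I.

A→I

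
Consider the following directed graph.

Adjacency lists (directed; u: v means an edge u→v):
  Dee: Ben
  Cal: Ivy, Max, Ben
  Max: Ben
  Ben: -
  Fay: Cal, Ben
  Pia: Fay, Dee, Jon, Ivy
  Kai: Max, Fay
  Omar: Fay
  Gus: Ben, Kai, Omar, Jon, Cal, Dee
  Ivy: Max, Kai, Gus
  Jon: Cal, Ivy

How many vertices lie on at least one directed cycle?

A vertex is on a directed cycle iff it belongs to a strongly connected component of size ≥ 2 (or has a self-loop).
The vertices on cycles are {Cal, Fay, Gus, Ivy, Jon, Kai, Omar} — 7 in total.

7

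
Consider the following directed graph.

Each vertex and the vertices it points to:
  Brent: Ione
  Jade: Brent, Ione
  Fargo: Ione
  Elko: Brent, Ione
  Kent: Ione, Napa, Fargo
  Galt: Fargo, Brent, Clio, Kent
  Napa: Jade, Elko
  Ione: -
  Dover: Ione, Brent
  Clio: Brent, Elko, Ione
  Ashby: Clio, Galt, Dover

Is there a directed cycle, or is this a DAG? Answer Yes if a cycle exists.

No

DFS with white/gray/black marking, starting from Brent:
Brent gray
  Ione gray
  Ione black
Brent black
Jade gray
  Jade→Brent: Brent black — skip
  Jade→Ione: Ione black — skip
Jade black
Fargo gray
  Fargo→Ione: Ione black — skip
Fargo black
Elko gray
  Elko→Brent: Brent black — skip
  Elko→Ione: Ione black — skip
Elko black
Kent gray
  Kent→Ione: Ione black — skip
  Napa gray
    Napa→Jade: Jade black — skip
    Napa→Elko: Elko black — skip
  Napa black
  Kent→Fargo: Fargo black — skip
Kent black
Galt gray
  Galt→Fargo: Fargo black — skip
  Galt→Brent: Brent black — skip
  Clio gray
    Clio→Brent: Brent black — skip
    Clio→Elko: Elko black — skip
    Clio→Ione: Ione black — skip
  Clio black
  Galt→Kent: Kent black — skip
Galt black
Dover gray
  Dover→Ione: Ione black — skip
  Dover→Brent: Brent black — skip
Dover black
Ashby gray
  Ashby→Clio: Clio black — skip
  Ashby→Galt: Galt black — skip
  Ashby→Dover: Dover black — skip
Ashby black
Every edge goes to a white or black vertex — no back edge, so the graph is acyclic.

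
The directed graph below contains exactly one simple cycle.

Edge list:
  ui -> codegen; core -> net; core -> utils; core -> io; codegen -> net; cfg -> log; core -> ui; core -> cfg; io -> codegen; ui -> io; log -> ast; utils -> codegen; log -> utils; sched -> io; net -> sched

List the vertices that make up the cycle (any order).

DFS with gray/black marking from net:
net gray
  sched gray
    io gray
      codegen gray
        codegen→net: net is gray → back edge
Back edge closes the cycle net → sched → io → codegen → net; its vertices are {io, net, sched, codegen}.

io, net, sched, codegen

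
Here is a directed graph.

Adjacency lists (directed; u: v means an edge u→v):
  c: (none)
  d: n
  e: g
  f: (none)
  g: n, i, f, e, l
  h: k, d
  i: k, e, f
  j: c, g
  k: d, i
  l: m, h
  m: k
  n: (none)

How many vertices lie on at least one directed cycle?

A vertex is on a directed cycle iff it belongs to a strongly connected component of size ≥ 2 (or has a self-loop).
The vertices on cycles are {e, g, h, i, k, l, m} — 7 in total.

7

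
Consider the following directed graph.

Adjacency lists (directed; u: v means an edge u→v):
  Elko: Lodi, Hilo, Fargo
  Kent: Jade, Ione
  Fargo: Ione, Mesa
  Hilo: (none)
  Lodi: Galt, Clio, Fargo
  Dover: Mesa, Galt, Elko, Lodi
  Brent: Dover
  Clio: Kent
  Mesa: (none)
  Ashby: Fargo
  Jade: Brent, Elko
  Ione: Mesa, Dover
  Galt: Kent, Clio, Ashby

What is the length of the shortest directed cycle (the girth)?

4

For each vertex v, BFS finds the shortest path from v back to v.
The shortest such closed walk is Dover → Lodi → Fargo → Ione → Dover, length 4.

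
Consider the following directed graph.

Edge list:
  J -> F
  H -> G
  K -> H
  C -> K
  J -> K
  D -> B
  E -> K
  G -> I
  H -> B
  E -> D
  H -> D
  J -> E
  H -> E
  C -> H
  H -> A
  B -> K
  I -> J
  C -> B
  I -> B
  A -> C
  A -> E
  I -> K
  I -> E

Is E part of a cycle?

Yes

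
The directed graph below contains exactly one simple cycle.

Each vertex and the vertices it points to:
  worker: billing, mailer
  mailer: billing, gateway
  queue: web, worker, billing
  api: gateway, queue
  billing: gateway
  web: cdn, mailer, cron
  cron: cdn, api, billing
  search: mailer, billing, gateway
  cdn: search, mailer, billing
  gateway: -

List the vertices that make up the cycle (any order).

DFS with gray/black marking from queue:
queue gray
  web gray
    cdn gray
      search gray
        mailer gray
          billing gray
            gateway gray
            gateway black
          billing black
          mailer→gateway: gateway black — skip
        mailer black
        search→billing: billing black — skip
        search→gateway: gateway black — skip
      search black
      cdn→mailer: mailer black — skip
      cdn→billing: billing black — skip
    cdn black
    web→mailer: mailer black — skip
    cron gray
      cron→cdn: cdn black — skip
      api gray
        api→gateway: gateway black — skip
        api→queue: queue is gray → back edge
Back edge closes the cycle queue → web → cron → api → queue; its vertices are {api, web, cron, queue}.

api, web, cron, queue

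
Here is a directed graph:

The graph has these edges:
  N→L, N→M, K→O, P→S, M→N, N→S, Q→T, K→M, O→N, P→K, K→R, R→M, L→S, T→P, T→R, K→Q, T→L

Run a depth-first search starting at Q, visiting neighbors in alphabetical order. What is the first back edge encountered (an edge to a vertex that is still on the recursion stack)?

N->M

DFS from Q (visiting neighbors in alphabetical order); mark gray on enter, black on exit:
Q gray
  T gray
    L gray
      S gray
      S black
    L black
    P gray
      K gray
        M gray
          N gray
            N→L: L black — skip
            N→M: M is gray → back edge
First back edge: N → M.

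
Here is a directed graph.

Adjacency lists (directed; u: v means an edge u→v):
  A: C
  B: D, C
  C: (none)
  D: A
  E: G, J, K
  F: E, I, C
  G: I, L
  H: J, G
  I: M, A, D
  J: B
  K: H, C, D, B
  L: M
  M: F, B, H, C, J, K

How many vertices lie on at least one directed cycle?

8

A vertex is on a directed cycle iff it belongs to a strongly connected component of size ≥ 2 (or has a self-loop).
The vertices on cycles are {E, F, G, H, I, K, L, M} — 8 in total.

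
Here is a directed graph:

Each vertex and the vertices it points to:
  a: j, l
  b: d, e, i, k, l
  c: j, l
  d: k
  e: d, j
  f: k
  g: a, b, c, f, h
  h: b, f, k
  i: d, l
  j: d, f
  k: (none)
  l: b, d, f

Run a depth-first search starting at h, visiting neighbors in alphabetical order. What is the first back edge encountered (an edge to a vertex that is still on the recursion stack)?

DFS from h (visiting neighbors in alphabetical order); mark gray on enter, black on exit:
h gray
  b gray
    d gray
      k gray
      k black
    d black
    e gray
      e→d: d black — skip
      j gray
        j→d: d black — skip
        f gray
          f→k: k black — skip
        f black
      j black
    e black
    i gray
      i→d: d black — skip
      l gray
        l→b: b is gray → back edge
First back edge: l → b.

l→b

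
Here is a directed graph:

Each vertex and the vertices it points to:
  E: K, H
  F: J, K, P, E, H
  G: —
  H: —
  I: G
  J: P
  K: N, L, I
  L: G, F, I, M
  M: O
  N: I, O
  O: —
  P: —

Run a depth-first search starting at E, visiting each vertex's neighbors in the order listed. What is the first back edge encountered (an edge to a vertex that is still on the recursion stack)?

DFS from E (visiting each vertex's neighbors in the order listed); mark gray on enter, black on exit:
E gray
  K gray
    N gray
      I gray
        G gray
        G black
      I black
      O gray
      O black
    N black
    L gray
      L→G: G black — skip
      F gray
        J gray
          P gray
          P black
        J black
        F→K: K is gray → back edge
First back edge: F → K.

F→K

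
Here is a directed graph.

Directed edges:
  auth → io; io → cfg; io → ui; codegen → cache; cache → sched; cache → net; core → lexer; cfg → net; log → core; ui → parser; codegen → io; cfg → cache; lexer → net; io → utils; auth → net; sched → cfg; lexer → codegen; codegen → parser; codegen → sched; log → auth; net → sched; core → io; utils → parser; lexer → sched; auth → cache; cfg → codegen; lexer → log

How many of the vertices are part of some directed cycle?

9

A vertex is on a directed cycle iff it belongs to a strongly connected component of size ≥ 2 (or has a self-loop).
The vertices on cycles are {io, cfg, log, net, core, cache, lexer, sched, codegen} — 9 in total.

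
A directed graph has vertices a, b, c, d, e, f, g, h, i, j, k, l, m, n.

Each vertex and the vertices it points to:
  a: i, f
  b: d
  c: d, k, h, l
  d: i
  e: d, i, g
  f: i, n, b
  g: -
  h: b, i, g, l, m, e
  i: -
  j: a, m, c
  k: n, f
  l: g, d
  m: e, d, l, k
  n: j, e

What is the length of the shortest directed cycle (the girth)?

For each vertex v, BFS finds the shortest path from v back to v.
The shortest such closed walk is j → c → k → n → j, length 4.

4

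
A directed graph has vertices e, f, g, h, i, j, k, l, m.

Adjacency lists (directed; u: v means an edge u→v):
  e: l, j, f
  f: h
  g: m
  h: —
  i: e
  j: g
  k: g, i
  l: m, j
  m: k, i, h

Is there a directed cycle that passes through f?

f lies on a cycle iff there is a path from f back to itself.
Exploring from f, it never reaches itself; equivalently, its strongly connected component is a singleton.

No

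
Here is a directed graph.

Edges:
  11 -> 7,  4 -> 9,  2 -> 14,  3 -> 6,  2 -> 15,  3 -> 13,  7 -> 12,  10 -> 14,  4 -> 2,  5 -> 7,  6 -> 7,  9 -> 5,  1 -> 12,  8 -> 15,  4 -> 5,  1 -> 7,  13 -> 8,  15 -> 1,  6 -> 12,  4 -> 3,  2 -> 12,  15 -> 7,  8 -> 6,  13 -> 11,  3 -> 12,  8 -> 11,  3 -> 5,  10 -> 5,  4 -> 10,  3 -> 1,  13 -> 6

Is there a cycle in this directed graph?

DFS with white/gray/black marking, starting from 8:
8 gray
  6 gray
    12 gray
    12 black
    7 gray
      7→12: 12 black — skip
    7 black
  6 black
  15 gray
    15→7: 7 black — skip
    1 gray
      1→12: 12 black — skip
      1→7: 7 black — skip
    1 black
  15 black
  11 gray
    11→7: 7 black — skip
  11 black
8 black
2 gray
  2→12: 12 black — skip
  2→15: 15 black — skip
  14 gray
  14 black
2 black
3 gray
  3→12: 12 black — skip
  3→1: 1 black — skip
  5 gray
    5→7: 7 black — skip
  5 black
  13 gray
    13→11: 11 black — skip
    13→6: 6 black — skip
    13→8: 8 black — skip
  13 black
  3→6: 6 black — skip
3 black
4 gray
  4→2: 2 black — skip
  10 gray
    10→14: 14 black — skip
    10→5: 5 black — skip
  10 black
  4→5: 5 black — skip
  9 gray
    9→5: 5 black — skip
  9 black
  4→3: 3 black — skip
4 black
Every edge goes to a white or black vertex — no back edge, so the graph is acyclic.

No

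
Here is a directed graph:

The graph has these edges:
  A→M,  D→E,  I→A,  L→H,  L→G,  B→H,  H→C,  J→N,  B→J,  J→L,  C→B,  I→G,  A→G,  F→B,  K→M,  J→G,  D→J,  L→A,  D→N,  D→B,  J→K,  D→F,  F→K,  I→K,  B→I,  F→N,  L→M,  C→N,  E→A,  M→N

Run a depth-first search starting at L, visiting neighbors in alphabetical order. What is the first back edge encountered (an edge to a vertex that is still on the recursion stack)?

B->H

DFS from L (visiting neighbors in alphabetical order); mark gray on enter, black on exit:
L gray
  A gray
    G gray
    G black
    M gray
      N gray
      N black
    M black
  A black
  L→G: G black — skip
  H gray
    C gray
      B gray
        B→H: H is gray → back edge
First back edge: B → H.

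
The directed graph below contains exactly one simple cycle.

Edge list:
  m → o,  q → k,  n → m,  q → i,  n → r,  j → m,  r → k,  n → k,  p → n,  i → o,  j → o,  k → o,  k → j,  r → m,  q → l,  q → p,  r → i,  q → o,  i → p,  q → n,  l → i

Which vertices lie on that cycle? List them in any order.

i, n, p, r

DFS with gray/black marking from p:
p gray
  n gray
    k gray
      o gray
      o black
      j gray
        m gray
          m→o: o black — skip
        m black
        j→o: o black — skip
      j black
    k black
    n→m: m black — skip
    r gray
      r→m: m black — skip
      r→k: k black — skip
      i gray
        i→p: p is gray → back edge
Back edge closes the cycle p → n → r → i → p; its vertices are {i, n, p, r}.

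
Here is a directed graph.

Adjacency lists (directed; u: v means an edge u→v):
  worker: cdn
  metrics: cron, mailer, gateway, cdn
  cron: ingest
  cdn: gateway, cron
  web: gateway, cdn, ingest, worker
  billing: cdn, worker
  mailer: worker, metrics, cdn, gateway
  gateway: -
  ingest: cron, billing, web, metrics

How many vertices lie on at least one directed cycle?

A vertex is on a directed cycle iff it belongs to a strongly connected component of size ≥ 2 (or has a self-loop).
The vertices on cycles are {cdn, web, cron, ingest, mailer, worker, billing, metrics} — 8 in total.

8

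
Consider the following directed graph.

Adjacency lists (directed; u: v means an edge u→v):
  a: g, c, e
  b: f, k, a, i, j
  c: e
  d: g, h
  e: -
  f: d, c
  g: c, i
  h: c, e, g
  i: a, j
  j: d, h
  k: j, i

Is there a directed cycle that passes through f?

No

f lies on a cycle iff there is a path from f back to itself.
Exploring from f, it never reaches itself; equivalently, its strongly connected component is a singleton.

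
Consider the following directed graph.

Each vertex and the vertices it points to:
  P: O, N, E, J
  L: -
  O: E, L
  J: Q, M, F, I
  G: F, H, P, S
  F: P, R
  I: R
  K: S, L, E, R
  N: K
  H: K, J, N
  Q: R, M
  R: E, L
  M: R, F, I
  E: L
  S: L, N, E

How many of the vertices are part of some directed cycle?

8

A vertex is on a directed cycle iff it belongs to a strongly connected component of size ≥ 2 (or has a self-loop).
The vertices on cycles are {F, J, K, M, N, P, Q, S} — 8 in total.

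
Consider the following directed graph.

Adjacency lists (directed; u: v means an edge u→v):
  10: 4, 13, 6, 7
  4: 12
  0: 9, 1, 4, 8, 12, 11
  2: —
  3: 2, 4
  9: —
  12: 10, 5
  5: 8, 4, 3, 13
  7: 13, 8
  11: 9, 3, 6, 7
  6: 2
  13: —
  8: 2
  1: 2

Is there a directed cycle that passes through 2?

No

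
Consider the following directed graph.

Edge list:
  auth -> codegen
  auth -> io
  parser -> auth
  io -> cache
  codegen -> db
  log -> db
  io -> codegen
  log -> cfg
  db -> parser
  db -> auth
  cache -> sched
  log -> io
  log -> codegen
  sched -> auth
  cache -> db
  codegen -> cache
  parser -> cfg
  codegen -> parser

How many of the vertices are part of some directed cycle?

A vertex is on a directed cycle iff it belongs to a strongly connected component of size ≥ 2 (or has a self-loop).
The vertices on cycles are {db, io, auth, cache, sched, parser, codegen} — 7 in total.

7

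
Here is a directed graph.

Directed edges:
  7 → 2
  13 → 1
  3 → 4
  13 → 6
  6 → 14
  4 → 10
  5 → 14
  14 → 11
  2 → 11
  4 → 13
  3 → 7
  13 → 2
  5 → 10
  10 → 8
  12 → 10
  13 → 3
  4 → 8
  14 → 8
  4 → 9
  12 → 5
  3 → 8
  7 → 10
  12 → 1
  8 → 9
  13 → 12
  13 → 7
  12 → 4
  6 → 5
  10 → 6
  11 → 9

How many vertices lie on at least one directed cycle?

A vertex is on a directed cycle iff it belongs to a strongly connected component of size ≥ 2 (or has a self-loop).
The vertices on cycles are {3, 4, 5, 6, 10, 12, 13} — 7 in total.

7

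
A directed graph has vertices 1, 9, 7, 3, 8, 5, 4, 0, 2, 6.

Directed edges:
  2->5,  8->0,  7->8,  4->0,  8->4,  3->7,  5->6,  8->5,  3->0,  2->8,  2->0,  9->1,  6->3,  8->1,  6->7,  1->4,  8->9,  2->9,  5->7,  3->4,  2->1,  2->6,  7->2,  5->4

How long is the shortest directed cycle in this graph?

3

For each vertex v, BFS finds the shortest path from v back to v.
The shortest such closed walk is 2 → 5 → 7 → 2, length 3.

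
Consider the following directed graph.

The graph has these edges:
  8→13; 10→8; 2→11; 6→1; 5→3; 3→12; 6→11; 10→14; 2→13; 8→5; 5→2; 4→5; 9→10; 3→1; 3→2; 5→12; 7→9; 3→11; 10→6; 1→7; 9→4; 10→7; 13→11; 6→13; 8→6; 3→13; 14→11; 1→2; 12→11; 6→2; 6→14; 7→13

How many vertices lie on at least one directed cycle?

9

A vertex is on a directed cycle iff it belongs to a strongly connected component of size ≥ 2 (or has a self-loop).
The vertices on cycles are {1, 3, 4, 5, 6, 7, 8, 9, 10} — 9 in total.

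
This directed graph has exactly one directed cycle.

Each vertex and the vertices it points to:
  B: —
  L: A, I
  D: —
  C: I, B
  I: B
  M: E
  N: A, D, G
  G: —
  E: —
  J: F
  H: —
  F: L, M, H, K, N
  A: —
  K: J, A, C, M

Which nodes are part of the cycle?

DFS with gray/black marking from F:
F gray
  L gray
    A gray
    A black
    I gray
      B gray
      B black
    I black
  L black
  M gray
    E gray
    E black
  M black
  H gray
  H black
  K gray
    J gray
      J→F: F is gray → back edge
Back edge closes the cycle F → K → J → F; its vertices are {F, J, K}.

F, J, K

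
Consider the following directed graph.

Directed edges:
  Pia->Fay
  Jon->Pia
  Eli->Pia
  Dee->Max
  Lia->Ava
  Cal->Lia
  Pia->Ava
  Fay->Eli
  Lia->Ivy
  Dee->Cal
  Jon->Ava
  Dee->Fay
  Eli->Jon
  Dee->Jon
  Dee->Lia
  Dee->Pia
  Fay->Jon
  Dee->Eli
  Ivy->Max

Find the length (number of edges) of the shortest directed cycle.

For each vertex v, BFS finds the shortest path from v back to v.
The shortest such closed walk is Pia → Fay → Eli → Pia, length 3.

3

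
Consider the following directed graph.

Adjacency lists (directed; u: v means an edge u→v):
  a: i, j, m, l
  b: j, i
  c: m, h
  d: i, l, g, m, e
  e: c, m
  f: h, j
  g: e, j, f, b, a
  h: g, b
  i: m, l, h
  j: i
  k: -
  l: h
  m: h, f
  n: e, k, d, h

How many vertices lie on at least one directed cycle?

11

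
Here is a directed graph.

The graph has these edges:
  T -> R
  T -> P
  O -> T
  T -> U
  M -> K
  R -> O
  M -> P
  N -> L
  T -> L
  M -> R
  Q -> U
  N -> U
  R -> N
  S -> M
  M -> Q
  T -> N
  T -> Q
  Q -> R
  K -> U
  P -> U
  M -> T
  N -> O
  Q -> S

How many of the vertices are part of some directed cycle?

7

A vertex is on a directed cycle iff it belongs to a strongly connected component of size ≥ 2 (or has a self-loop).
The vertices on cycles are {M, N, O, Q, R, S, T} — 7 in total.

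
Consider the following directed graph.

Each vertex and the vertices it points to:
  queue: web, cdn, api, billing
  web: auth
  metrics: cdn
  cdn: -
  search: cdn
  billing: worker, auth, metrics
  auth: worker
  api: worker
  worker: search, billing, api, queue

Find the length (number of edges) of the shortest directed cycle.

For each vertex v, BFS finds the shortest path from v back to v.
The shortest such closed walk is billing → worker → billing, length 2.

2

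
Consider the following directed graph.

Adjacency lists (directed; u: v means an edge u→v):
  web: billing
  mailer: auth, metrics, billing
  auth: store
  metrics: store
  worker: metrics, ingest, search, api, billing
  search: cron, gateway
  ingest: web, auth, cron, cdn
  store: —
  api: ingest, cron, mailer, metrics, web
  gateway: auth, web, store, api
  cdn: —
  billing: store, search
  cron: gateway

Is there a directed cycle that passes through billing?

Yes

billing is on a cycle iff billing can reach itself via ≥1 edge.
billing → search → gateway → web → billing — yes.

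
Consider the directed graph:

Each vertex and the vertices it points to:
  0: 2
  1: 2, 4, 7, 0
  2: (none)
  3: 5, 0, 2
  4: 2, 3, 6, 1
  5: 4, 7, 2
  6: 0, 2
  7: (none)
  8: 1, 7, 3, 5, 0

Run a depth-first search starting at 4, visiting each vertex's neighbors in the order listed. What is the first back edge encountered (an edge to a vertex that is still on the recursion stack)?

5→4

DFS from 4 (visiting each vertex's neighbors in the order listed); mark gray on enter, black on exit:
4 gray
  2 gray
  2 black
  3 gray
    5 gray
      5→4: 4 is gray → back edge
First back edge: 5 → 4.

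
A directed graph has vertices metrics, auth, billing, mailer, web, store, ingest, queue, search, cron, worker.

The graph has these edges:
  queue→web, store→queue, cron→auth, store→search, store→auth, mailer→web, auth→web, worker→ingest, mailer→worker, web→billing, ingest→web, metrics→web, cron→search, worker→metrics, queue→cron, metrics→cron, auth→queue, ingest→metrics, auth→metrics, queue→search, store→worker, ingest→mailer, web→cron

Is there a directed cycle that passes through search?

search lies on a cycle iff there is a path from search back to itself.
Exploring from search, it never reaches itself; equivalently, its strongly connected component is a singleton.

No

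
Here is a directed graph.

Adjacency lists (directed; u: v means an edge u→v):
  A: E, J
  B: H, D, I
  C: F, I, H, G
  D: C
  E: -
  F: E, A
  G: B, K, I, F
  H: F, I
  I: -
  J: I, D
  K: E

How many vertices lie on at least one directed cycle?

A vertex is on a directed cycle iff it belongs to a strongly connected component of size ≥ 2 (or has a self-loop).
The vertices on cycles are {A, B, C, D, F, G, H, J} — 8 in total.

8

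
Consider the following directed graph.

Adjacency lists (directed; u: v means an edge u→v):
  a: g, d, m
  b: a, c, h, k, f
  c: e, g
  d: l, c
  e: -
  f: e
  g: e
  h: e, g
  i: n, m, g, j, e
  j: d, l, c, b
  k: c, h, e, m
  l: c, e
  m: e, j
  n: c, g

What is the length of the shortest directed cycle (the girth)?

4

For each vertex v, BFS finds the shortest path from v back to v.
The shortest such closed walk is m → j → b → a → m, length 4.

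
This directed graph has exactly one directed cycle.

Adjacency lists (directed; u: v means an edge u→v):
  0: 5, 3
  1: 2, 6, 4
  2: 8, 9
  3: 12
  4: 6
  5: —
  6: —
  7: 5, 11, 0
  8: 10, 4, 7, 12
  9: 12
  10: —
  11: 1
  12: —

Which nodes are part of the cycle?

1, 2, 7, 8, 11

DFS with gray/black marking from 2:
2 gray
  8 gray
    10 gray
    10 black
    4 gray
      6 gray
      6 black
    4 black
    7 gray
      5 gray
      5 black
      11 gray
        1 gray
          1→2: 2 is gray → back edge
Back edge closes the cycle 2 → 8 → 7 → 11 → 1 → 2; its vertices are {1, 2, 7, 8, 11}.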